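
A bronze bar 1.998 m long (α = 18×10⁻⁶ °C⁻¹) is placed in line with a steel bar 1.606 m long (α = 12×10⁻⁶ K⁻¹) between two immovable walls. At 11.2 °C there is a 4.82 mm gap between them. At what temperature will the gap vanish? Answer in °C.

Gap closes when ΔL₁ + ΔL₂ = 4.82 mm = 4.82×10⁻³ m
(α₁L₁ + α₂L₂)ΔT = g
α₁L₁ + α₂L₂ = 18×10⁻⁶×1.998 + 12×10⁻⁶×1.606 = 5.5236×10⁻⁵ m/K
ΔT = 4.82×10⁻³ / 5.5236×10⁻⁵ = 87.262 K
T = 11.2 + 87.262 = 98.462 °C

T = 98.5 °C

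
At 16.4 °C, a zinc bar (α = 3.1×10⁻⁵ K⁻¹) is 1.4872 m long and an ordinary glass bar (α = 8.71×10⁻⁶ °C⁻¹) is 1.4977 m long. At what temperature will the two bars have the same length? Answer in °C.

L₁(1 + α₁ΔT) = L₂(1 + α₂ΔT) ⇒ ΔT = (L₂ − L₁)/(α₁L₁ − α₂L₂)
L₂ − L₁ = 1.4977 − 1.4872 = 1.05×10⁻² m
α₁L₁ − α₂L₂ = 3.1×10⁻⁵×1.4872 − 8.71×10⁻⁶×1.4977 = 3.3058233×10⁻⁵ m/K
ΔT = 1.05×10⁻² / 3.3058233×10⁻⁵ = 317.621 K
T = 16.4 + 317.621 = 334.021 °C

T = 334.0 °C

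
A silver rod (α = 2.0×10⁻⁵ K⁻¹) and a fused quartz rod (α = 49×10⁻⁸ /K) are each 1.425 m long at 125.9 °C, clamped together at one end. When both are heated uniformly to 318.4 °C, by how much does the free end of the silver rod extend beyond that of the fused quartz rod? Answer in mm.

5.35 mm

ΔT = 192.5 K
silver: ΔL = 2.0×10⁻⁵ × 1.425 m × 192.5 = 5.4863×10⁻³ m = 5.4863 mm
fused quartz: ΔL = 49×10⁻⁸ × 1.425 m × 192.5 = 1.3441×10⁻⁴ m = 0.13441 mm
difference = 5.4863 − 0.13441 = 5.35189 mm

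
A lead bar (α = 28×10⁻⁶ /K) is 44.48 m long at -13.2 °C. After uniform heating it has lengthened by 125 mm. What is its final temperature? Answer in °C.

ΔL = αL₀ΔT ⇒ ΔT = ΔL / (αL₀)
ΔT = 125×10⁻³ m / (28×10⁻⁶ × 44.48 m) = 100.366 K
T = -13.2 + 100.366 = 87.166 °C

T = 87.2 °C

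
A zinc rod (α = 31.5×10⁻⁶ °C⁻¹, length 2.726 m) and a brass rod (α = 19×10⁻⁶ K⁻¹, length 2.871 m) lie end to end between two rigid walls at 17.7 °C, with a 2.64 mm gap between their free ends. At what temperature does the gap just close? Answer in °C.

α₁L₁ = 8.5869×10⁻⁵ m/K, α₂L₂ = 5.4549×10⁻⁵ m/K → total 1.40418×10⁻⁴ m/K
ΔT = g/(α₁L₁+α₂L₂) = 2.64×10⁻³ / 1.40418×10⁻⁴ = 18.801 K
T = 17.7 + 18.801 = 36.501 °C

T = 36.5 °C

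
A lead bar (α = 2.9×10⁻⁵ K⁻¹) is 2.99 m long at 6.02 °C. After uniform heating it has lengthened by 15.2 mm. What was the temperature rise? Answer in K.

ΔL = αL₀ΔT ⇒ ΔT = ΔL / (αL₀)
ΔT = 15.2×10⁻³ m / (2.9×10⁻⁵ × 2.99 m) = 175.30 K

ΔT = 175 K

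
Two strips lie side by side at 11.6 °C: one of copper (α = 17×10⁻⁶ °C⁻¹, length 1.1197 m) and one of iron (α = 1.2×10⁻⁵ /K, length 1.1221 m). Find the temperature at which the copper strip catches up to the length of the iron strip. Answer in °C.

Equal length when α₁L₁ΔT − α₂L₂ΔT = L₂ − L₁ = 2.40×10⁻³ m
α₁L₁ = 1.90349×10⁻⁵, α₂L₂ = 1.34652×10⁻⁵ → Δ(αL) = 5.5697×10⁻⁶ m/K
ΔT = 2.40×10⁻³ / 5.5697×10⁻⁶ = 430.903 K, so T = 11.6 + 430.903 = 442.503 °C

T = 442.5 °C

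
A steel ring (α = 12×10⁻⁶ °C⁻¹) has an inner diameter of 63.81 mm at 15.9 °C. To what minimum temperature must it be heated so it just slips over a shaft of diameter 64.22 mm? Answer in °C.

Required Δd = 64.22 − 63.81 = 0.41 mm
Δd = αd₀ΔT ⇒ ΔT = Δd/(αd₀) = 0.41 / (12×10⁻⁶ × 63.81) = 535.44 K
T_min = 15.9 + 535.44 = 551.34 °C

T = 551 °C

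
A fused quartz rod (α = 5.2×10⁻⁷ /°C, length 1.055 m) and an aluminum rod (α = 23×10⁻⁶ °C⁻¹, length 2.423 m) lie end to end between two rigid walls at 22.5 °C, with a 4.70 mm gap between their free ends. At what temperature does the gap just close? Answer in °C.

T = 106 °C

α₁L₁ = 5.486×10⁻⁷ m/K, α₂L₂ = 5.5729×10⁻⁵ m/K → total 5.62776×10⁻⁵ m/K
ΔT = g/(α₁L₁+α₂L₂) = 4.70×10⁻³ / 5.62776×10⁻⁵ = 83.51 K
T = 22.5 + 83.51 = 106.01 °C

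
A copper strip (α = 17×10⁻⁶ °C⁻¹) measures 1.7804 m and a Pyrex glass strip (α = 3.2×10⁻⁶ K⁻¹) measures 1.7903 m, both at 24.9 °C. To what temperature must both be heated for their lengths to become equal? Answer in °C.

Equal length when α₁L₁ΔT − α₂L₂ΔT = L₂ − L₁ = 9.90×10⁻³ m
α₁L₁ = 3.02668×10⁻⁵, α₂L₂ = 5.72896×10⁻⁶ → Δ(αL) = 2.453784×10⁻⁵ m/K
ΔT = 9.90×10⁻³ / 2.453784×10⁻⁵ = 403.458 K, so T = 24.9 + 403.458 = 428.358 °C

T = 428.4 °C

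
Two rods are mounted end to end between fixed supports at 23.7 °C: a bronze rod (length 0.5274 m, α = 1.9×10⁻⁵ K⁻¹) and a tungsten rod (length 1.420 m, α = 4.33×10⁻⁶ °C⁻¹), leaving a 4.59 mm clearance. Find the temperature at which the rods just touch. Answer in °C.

T = 308 °C

Gap closes when ΔL₁ + ΔL₂ = 4.59 mm = 4.59×10⁻³ m
(α₁L₁ + α₂L₂)ΔT = g
α₁L₁ + α₂L₂ = 1.9×10⁻⁵×0.5274 + 4.33×10⁻⁶×1.420 = 1.61692×10⁻⁵ m/K
ΔT = 4.59×10⁻³ / 1.61692×10⁻⁵ = 283.87 K
T = 23.7 + 283.87 = 307.57 °C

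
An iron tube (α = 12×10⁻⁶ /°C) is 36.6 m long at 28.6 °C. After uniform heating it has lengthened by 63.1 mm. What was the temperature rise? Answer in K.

ΔT = 144 K

ΔL = αL₀ΔT ⇒ ΔT = ΔL / (αL₀)
ΔT = 63.1×10⁻³ m / (12×10⁻⁶ × 36.6 m) = 143.67 K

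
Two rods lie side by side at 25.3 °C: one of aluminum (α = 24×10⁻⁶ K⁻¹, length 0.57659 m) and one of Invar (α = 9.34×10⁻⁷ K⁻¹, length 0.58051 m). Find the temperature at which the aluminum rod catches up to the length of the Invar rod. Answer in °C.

L₁(1 + α₁ΔT) = L₂(1 + α₂ΔT) ⇒ ΔT = (L₂ − L₁)/(α₁L₁ − α₂L₂)
L₂ − L₁ = 0.58051 − 0.57659 = 3.92×10⁻³ m
α₁L₁ − α₂L₂ = 24×10⁻⁶×0.57659 − 9.34×10⁻⁷×0.58051 = 1.329596366×10⁻⁵ m/K
ΔT = 3.92×10⁻³ / 1.329596366×10⁻⁵ = 294.826 K
T = 25.3 + 294.826 = 320.126 °C

T = 320.1 °C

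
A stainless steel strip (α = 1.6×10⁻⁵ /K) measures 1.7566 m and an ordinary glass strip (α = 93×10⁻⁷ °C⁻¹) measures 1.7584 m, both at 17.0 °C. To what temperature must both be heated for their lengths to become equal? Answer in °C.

T = 170.2 °C

L₁(1 + α₁ΔT) = L₂(1 + α₂ΔT) ⇒ ΔT = (L₂ − L₁)/(α₁L₁ − α₂L₂)
L₂ − L₁ = 1.7584 − 1.7566 = 1.80×10⁻³ m
α₁L₁ − α₂L₂ = 1.6×10⁻⁵×1.7566 − 93×10⁻⁷×1.7584 = 1.175248×10⁻⁵ m/K
ΔT = 1.80×10⁻³ / 1.175248×10⁻⁵ = 153.159 K
T = 17.0 + 153.159 = 170.159 °C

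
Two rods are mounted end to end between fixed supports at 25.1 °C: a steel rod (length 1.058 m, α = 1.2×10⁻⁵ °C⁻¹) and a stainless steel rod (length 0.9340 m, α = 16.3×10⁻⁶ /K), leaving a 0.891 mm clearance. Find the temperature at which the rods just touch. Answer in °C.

T = 57.0 °C

Gap closes when ΔL₁ + ΔL₂ = 0.891 mm = 8.91×10⁻⁴ m
(α₁L₁ + α₂L₂)ΔT = g
α₁L₁ + α₂L₂ = 1.2×10⁻⁵×1.058 + 16.3×10⁻⁶×0.9340 = 2.79202×10⁻⁵ m/K
ΔT = 8.91×10⁻⁴ / 2.79202×10⁻⁵ = 31.912 K
T = 25.1 + 31.912 = 57.012 °C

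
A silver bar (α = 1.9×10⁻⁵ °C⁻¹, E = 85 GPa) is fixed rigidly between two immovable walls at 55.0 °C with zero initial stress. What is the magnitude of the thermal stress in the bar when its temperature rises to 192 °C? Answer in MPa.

Fully constrained: the free strain ε = αΔT is blocked, so σ = Eε = EαΔT.
|ΔT| = 137.0 K
σ = 85.0×10⁹ × 1.9×10⁻⁵ × 137.0 = 2.21×10⁸ Pa

σ = 221 MPa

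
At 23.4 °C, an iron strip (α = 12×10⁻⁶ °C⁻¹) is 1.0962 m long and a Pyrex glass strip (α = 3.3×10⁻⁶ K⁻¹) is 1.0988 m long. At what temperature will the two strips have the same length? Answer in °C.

T = 296.3 °C

L₁(1 + α₁ΔT) = L₂(1 + α₂ΔT) ⇒ ΔT = (L₂ − L₁)/(α₁L₁ − α₂L₂)
L₂ − L₁ = 1.0988 − 1.0962 = 2.60×10⁻³ m
α₁L₁ − α₂L₂ = 12×10⁻⁶×1.0962 − 3.3×10⁻⁶×1.0988 = 9.52836×10⁻⁶ m/K
ΔT = 2.60×10⁻³ / 9.52836×10⁻⁶ = 272.870 K
T = 23.4 + 272.870 = 296.270 °C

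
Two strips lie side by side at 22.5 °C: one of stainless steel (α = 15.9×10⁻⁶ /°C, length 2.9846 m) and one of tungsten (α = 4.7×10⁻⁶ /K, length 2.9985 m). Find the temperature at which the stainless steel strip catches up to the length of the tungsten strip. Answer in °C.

L₁(1 + α₁ΔT) = L₂(1 + α₂ΔT) ⇒ ΔT = (L₂ − L₁)/(α₁L₁ − α₂L₂)
L₂ − L₁ = 2.9985 − 2.9846 = 1.39×10⁻² m
α₁L₁ − α₂L₂ = 15.9×10⁻⁶×2.9846 − 4.7×10⁻⁶×2.9985 = 3.336219×10⁻⁵ m/K
ΔT = 1.39×10⁻² / 3.336219×10⁻⁵ = 416.639 K
T = 22.5 + 416.639 = 439.139 °C

T = 439.1 °C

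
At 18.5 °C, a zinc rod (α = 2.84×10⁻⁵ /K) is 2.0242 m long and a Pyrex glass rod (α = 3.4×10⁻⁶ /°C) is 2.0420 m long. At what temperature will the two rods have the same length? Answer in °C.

Equal length when α₁L₁ΔT − α₂L₂ΔT = L₂ − L₁ = 1.78×10⁻² m
α₁L₁ = 5.748728×10⁻⁵, α₂L₂ = 6.9428×10⁻⁶ → Δ(αL) = 5.054448×10⁻⁵ m/K
ΔT = 1.78×10⁻² / 5.054448×10⁻⁵ = 352.165 K, so T = 18.5 + 352.165 = 370.665 °C

T = 370.7 °C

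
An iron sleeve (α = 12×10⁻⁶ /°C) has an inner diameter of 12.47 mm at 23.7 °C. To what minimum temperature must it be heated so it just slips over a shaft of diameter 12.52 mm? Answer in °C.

Required Δd = 12.52 − 12.47 = 0.05 mm
Δd = αd₀ΔT ⇒ ΔT = Δd/(αd₀) = 0.05 / (12×10⁻⁶ × 12.47) = 334.14 K
T_min = 23.7 + 334.14 = 357.84 °C

T = 358 °C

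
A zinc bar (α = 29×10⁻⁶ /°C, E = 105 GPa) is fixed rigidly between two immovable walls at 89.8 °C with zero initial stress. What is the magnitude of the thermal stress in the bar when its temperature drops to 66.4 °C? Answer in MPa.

Fully constrained: the free strain ε = αΔT is blocked, so σ = Eε = EαΔT.
|ΔT| = 23.4 K
σ = 105×10⁹ × 29×10⁻⁶ × 23.4 = 7.13×10⁷ Pa

σ = 71.3 MPa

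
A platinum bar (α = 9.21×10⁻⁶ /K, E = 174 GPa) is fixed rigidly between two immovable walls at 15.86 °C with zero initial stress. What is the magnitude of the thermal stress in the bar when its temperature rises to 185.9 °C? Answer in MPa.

σ = 272 MPa

Fully constrained: the free strain ε = αΔT is blocked, so σ = Eε = EαΔT.
|ΔT| = 170.04 K
σ = 174×10⁹ × 9.21×10⁻⁶ × 170.04 = 2.72×10⁸ Pa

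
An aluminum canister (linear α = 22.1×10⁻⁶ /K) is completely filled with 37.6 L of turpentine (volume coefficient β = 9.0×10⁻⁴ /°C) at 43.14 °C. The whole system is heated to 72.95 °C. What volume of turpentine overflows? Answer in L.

0.934 L

The canister also expands: β_container ≈ 3α = 6.63×10⁻⁵ /K
Net overflow = V₀(β_liq − 3α_cont)ΔT
β − 3α = 9.00×10⁻⁴ − 6.63×10⁻⁵ = 8.337×10⁻⁴ /K; ΔT = 29.81 K
ΔV = 37.6 × 8.337×10⁻⁴ × 29.81 = 0.934 L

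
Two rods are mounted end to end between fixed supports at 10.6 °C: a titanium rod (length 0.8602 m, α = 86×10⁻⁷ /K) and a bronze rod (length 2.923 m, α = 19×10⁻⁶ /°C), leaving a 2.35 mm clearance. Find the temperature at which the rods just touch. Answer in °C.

Gap closes when ΔL₁ + ΔL₂ = 2.35 mm = 2.35×10⁻³ m
(α₁L₁ + α₂L₂)ΔT = g
α₁L₁ + α₂L₂ = 86×10⁻⁷×0.8602 + 19×10⁻⁶×2.923 = 6.293472×10⁻⁵ m/K
ΔT = 2.35×10⁻³ / 6.293472×10⁻⁵ = 37.340 K
T = 10.6 + 37.340 = 47.940 °C

T = 47.9 °C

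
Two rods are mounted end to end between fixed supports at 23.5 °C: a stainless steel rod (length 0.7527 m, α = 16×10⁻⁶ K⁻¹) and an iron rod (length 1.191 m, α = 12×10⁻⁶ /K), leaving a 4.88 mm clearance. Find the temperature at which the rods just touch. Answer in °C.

α₁L₁ = 1.20432×10⁻⁵ m/K, α₂L₂ = 1.4292×10⁻⁵ m/K → total 2.63352×10⁻⁵ m/K
ΔT = g/(α₁L₁+α₂L₂) = 4.88×10⁻³ / 2.63352×10⁻⁵ = 185.30 K
T = 23.5 + 185.30 = 208.80 °C

T = 209 °C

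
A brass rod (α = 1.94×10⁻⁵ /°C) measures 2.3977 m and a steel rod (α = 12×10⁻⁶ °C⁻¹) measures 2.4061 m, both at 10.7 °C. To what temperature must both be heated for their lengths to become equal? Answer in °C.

T = 486.8 °C

Equal length when α₁L₁ΔT − α₂L₂ΔT = L₂ − L₁ = 8.40×10⁻³ m
α₁L₁ = 4.651538×10⁻⁵, α₂L₂ = 2.88732×10⁻⁵ → Δ(αL) = 1.764218×10⁻⁵ m/K
ΔT = 8.40×10⁻³ / 1.764218×10⁻⁵ = 476.132 K, so T = 10.7 + 476.132 = 486.832 °C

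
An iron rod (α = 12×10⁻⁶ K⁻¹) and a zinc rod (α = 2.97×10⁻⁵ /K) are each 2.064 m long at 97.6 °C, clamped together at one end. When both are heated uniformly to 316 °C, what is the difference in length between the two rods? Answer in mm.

ΔT = 218.4 K
iron: ΔL = 12×10⁻⁶ × 2.064 m × 218.4 = 5.4093×10⁻³ m = 5.4093 mm
zinc: ΔL = 2.97×10⁻⁵ × 2.064 m × 218.4 = 1.3388×10⁻² m = 13.388 mm
difference = 13.388 − 5.4093 = 7.9787 mm

7.98 mm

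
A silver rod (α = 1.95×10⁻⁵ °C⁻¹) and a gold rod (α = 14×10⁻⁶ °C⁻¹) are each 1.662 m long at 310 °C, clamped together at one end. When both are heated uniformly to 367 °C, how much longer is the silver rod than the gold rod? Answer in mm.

ΔT = 57 K
silver: ΔL = 1.95×10⁻⁵ × 1.662 m × 57 = 1.8473×10⁻³ m = 1.8473 mm
gold: ΔL = 14×10⁻⁶ × 1.662 m × 57 = 1.3263×10⁻³ m = 1.3263 mm
difference = 1.8473 − 1.3263 = 0.5210 mm

0.521 mm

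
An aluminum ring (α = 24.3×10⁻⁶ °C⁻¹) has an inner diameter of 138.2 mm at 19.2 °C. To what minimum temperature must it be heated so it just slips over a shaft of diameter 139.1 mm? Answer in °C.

Required Δd = 139.1 − 138.2 = 0.9 mm
Δd = αd₀ΔT ⇒ ΔT = Δd/(αd₀) = 0.9 / (24.3×10⁻⁶ × 138.2) = 268.00 K
T_min = 19.2 + 268.00 = 287.20 °C

T = 287 °C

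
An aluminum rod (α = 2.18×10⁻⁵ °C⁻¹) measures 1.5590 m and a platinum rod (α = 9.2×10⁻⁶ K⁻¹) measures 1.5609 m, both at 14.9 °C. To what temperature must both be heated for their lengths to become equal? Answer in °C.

T = 111.7 °C

Equal length when α₁L₁ΔT − α₂L₂ΔT = L₂ − L₁ = 1.90×10⁻³ m
α₁L₁ = 3.39862×10⁻⁵, α₂L₂ = 1.436028×10⁻⁵ → Δ(αL) = 1.962592×10⁻⁵ m/K
ΔT = 1.90×10⁻³ / 1.962592×10⁻⁵ = 96.811 K, so T = 14.9 + 96.811 = 111.711 °C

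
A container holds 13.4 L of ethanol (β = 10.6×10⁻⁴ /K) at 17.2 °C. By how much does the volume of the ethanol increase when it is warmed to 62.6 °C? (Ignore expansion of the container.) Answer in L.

|ΔT| = |62.6 − 17.2| = 45.4 K
ΔV = βV₀ΔT = (10.6×10⁻⁴)(13.4)(45.4) = 0.645 L

ΔV = 0.645 L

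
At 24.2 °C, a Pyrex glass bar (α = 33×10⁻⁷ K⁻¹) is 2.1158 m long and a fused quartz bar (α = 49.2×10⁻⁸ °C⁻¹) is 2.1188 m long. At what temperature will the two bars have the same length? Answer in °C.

T = 529.3 °C

L₁(1 + α₁ΔT) = L₂(1 + α₂ΔT) ⇒ ΔT = (L₂ − L₁)/(α₁L₁ − α₂L₂)
L₂ − L₁ = 2.1188 − 2.1158 = 3.00×10⁻³ m
α₁L₁ − α₂L₂ = 33×10⁻⁷×2.1158 − 49.2×10⁻⁸×2.1188 = 5.9396904×10⁻⁶ m/K
ΔT = 3.00×10⁻³ / 5.9396904×10⁻⁶ = 505.077 K
T = 24.2 + 505.077 = 529.277 °C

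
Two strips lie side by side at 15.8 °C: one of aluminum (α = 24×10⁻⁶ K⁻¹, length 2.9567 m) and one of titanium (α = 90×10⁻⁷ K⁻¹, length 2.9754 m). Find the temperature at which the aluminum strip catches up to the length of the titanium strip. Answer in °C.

T = 439.0 °C

L₁(1 + α₁ΔT) = L₂(1 + α₂ΔT) ⇒ ΔT = (L₂ − L₁)/(α₁L₁ − α₂L₂)
L₂ − L₁ = 2.9754 − 2.9567 = 1.87×10⁻² m
α₁L₁ − α₂L₂ = 24×10⁻⁶×2.9567 − 90×10⁻⁷×2.9754 = 4.41822×10⁻⁵ m/K
ΔT = 1.87×10⁻² / 4.41822×10⁻⁵ = 423.247 K
T = 15.8 + 423.247 = 439.047 °C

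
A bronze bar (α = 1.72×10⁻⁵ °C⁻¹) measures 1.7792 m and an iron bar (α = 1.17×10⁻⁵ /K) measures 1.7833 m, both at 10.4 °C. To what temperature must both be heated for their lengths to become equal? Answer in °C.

T = 431.4 °C

L₁(1 + α₁ΔT) = L₂(1 + α₂ΔT) ⇒ ΔT = (L₂ − L₁)/(α₁L₁ − α₂L₂)
L₂ − L₁ = 1.7833 − 1.7792 = 4.10×10⁻³ m
α₁L₁ − α₂L₂ = 1.72×10⁻⁵×1.7792 − 1.17×10⁻⁵×1.7833 = 9.73763×10⁻⁶ m/K
ΔT = 4.10×10⁻³ / 9.73763×10⁻⁶ = 421.047 K
T = 10.4 + 421.047 = 431.447 °C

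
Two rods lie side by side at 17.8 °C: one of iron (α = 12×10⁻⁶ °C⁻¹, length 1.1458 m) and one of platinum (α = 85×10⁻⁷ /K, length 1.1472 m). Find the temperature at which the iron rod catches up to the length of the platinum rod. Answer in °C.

L₁(1 + α₁ΔT) = L₂(1 + α₂ΔT) ⇒ ΔT = (L₂ − L₁)/(α₁L₁ − α₂L₂)
L₂ − L₁ = 1.1472 − 1.1458 = 1.40×10⁻³ m
α₁L₁ − α₂L₂ = 12×10⁻⁶×1.1458 − 85×10⁻⁷×1.1472 = 3.9984×10⁻⁶ m/K
ΔT = 1.40×10⁻³ / 3.9984×10⁻⁶ = 350.140 K
T = 17.8 + 350.140 = 367.940 °C

T = 367.9 °C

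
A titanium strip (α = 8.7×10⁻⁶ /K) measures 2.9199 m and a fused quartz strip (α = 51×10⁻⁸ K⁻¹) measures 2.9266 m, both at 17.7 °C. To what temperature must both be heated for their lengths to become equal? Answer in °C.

T = 297.9 °C

L₁(1 + α₁ΔT) = L₂(1 + α₂ΔT) ⇒ ΔT = (L₂ − L₁)/(α₁L₁ − α₂L₂)
L₂ − L₁ = 2.9266 − 2.9199 = 6.70×10⁻³ m
α₁L₁ − α₂L₂ = 8.7×10⁻⁶×2.9199 − 51×10⁻⁸×2.9266 = 2.3910564×10⁻⁵ m/K
ΔT = 6.70×10⁻³ / 2.3910564×10⁻⁵ = 280.211 K
T = 17.7 + 280.211 = 297.911 °C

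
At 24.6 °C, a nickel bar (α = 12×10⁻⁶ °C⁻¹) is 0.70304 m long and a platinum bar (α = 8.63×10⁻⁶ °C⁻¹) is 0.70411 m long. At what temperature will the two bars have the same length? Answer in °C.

T = 478.0 °C

Equal length when α₁L₁ΔT − α₂L₂ΔT = L₂ − L₁ = 1.07×10⁻³ m
α₁L₁ = 8.43648×10⁻⁶, α₂L₂ = 6.0764693×10⁻⁶ → Δ(αL) = 2.3600107×10⁻⁶ m/K
ΔT = 1.07×10⁻³ / 2.3600107×10⁻⁶ = 453.388 K, so T = 24.6 + 453.388 = 477.988 °C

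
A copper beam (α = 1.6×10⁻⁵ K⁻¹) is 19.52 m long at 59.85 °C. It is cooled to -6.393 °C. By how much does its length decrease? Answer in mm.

|ΔT| = |-6.393 − 59.85| = 66.243 K
ΔL = αL₀ΔT = (1.6×10⁻⁵)(19.52)(66.243) = 2.07×10⁻² m

ΔL = 20.7 mm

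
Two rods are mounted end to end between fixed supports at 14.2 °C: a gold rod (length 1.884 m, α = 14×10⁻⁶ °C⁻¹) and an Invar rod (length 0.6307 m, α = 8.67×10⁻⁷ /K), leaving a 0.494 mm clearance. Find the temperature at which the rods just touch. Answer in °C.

T = 32.5 °C

Gap closes when ΔL₁ + ΔL₂ = 0.494 mm = 4.94×10⁻⁴ m
(α₁L₁ + α₂L₂)ΔT = g
α₁L₁ + α₂L₂ = 14×10⁻⁶×1.884 + 8.67×10⁻⁷×0.6307 = 2.69228169×10⁻⁵ m/K
ΔT = 4.94×10⁻⁴ / 2.69228169×10⁻⁵ = 18.349 K
T = 14.2 + 18.349 = 32.549 °C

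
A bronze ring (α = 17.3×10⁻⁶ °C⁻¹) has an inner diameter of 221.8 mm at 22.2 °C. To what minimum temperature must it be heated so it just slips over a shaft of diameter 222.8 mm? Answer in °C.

T = 283 °C

Required Δd = 222.8 − 221.8 = 1.0 mm
Δd = αd₀ΔT ⇒ ΔT = Δd/(αd₀) = 1.0 / (17.3×10⁻⁶ × 221.8) = 260.61 K
T_min = 22.2 + 260.61 = 282.81 °C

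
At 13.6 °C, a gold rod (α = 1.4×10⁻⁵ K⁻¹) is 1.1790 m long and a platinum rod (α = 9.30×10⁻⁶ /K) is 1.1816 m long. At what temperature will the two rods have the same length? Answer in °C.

T = 484.9 °C

Equal length when α₁L₁ΔT − α₂L₂ΔT = L₂ − L₁ = 2.60×10⁻³ m
α₁L₁ = 1.6506×10⁻⁵, α₂L₂ = 1.098888×10⁻⁵ → Δ(αL) = 5.51712×10⁻⁶ m/K
ΔT = 2.60×10⁻³ / 5.51712×10⁻⁶ = 471.260 K, so T = 13.6 + 471.260 = 484.860 °C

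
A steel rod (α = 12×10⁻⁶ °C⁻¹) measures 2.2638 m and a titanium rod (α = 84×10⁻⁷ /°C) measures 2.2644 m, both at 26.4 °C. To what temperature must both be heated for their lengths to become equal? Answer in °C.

T = 100.1 °C

Equal length when α₁L₁ΔT − α₂L₂ΔT = L₂ − L₁ = 6.00×10⁻⁴ m
α₁L₁ = 2.71656×10⁻⁵, α₂L₂ = 1.902096×10⁻⁵ → Δ(αL) = 8.14464×10⁻⁶ m/K
ΔT = 6.00×10⁻⁴ / 8.14464×10⁻⁶ = 73.668 K, so T = 26.4 + 73.668 = 100.068 °C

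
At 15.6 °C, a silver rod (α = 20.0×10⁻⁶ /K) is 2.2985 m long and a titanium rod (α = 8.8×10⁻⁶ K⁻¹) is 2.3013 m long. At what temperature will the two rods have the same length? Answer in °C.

T = 124.5 °C

Equal length when α₁L₁ΔT − α₂L₂ΔT = L₂ − L₁ = 2.80×10⁻³ m
α₁L₁ = 4.597×10⁻⁵, α₂L₂ = 2.025144×10⁻⁵ → Δ(αL) = 2.571856×10⁻⁵ m/K
ΔT = 2.80×10⁻³ / 2.571856×10⁻⁵ = 108.871 K, so T = 15.6 + 108.871 = 124.471 °C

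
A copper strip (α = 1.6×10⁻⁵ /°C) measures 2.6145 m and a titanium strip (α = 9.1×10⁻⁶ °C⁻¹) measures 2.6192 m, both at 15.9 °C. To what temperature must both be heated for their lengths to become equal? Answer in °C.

T = 277.1 °C

Equal length when α₁L₁ΔT − α₂L₂ΔT = L₂ − L₁ = 4.70×10⁻³ m
α₁L₁ = 4.1832×10⁻⁵, α₂L₂ = 2.383472×10⁻⁵ → Δ(αL) = 1.799728×10⁻⁵ m/K
ΔT = 4.70×10⁻³ / 1.799728×10⁻⁵ = 261.151 K, so T = 15.9 + 261.151 = 277.051 °C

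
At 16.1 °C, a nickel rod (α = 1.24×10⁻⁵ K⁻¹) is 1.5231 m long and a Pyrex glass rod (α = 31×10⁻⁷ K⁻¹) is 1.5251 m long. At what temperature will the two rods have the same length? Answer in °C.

L₁(1 + α₁ΔT) = L₂(1 + α₂ΔT) ⇒ ΔT = (L₂ − L₁)/(α₁L₁ − α₂L₂)
L₂ − L₁ = 1.5251 − 1.5231 = 2.00×10⁻³ m
α₁L₁ − α₂L₂ = 1.24×10⁻⁵×1.5231 − 31×10⁻⁷×1.5251 = 1.415863×10⁻⁵ m/K
ΔT = 2.00×10⁻³ / 1.415863×10⁻⁵ = 141.257 K
T = 16.1 + 141.257 = 157.357 °C

T = 157.4 °C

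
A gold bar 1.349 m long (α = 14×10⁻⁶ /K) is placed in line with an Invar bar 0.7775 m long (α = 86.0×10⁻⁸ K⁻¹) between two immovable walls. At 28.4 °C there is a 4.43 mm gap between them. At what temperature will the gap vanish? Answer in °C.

T = 255 °C

Gap closes when ΔL₁ + ΔL₂ = 4.43 mm = 4.43×10⁻³ m
(α₁L₁ + α₂L₂)ΔT = g
α₁L₁ + α₂L₂ = 14×10⁻⁶×1.349 + 86.0×10⁻⁸×0.7775 = 1.955465×10⁻⁵ m/K
ΔT = 4.43×10⁻³ / 1.955465×10⁻⁵ = 226.54 K
T = 28.4 + 226.54 = 254.94 °C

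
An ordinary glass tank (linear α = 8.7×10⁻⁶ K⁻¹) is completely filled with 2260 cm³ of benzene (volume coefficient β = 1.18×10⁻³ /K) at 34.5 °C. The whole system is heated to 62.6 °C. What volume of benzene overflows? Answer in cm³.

73.3 cm³

The tank also expands: β_container ≈ 3α = 2.61×10⁻⁵ /K
Net overflow = V₀(β_liq − 3α_cont)ΔT
β − 3α = 1.18×10⁻³ − 2.61×10⁻⁵ = 1.1539×10⁻³ /K; ΔT = 28.1 K
ΔV = 2260 × 1.1539×10⁻³ × 28.1 = 73.3 cm³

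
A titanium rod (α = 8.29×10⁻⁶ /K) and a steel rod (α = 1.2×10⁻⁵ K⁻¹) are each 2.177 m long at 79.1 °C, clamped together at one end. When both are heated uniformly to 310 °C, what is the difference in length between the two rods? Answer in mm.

1.86 mm

ΔT = 230.9 K
titanium: ΔL = 8.29×10⁻⁶ × 2.177 m × 230.9 = 4.1671×10⁻³ m = 4.1671 mm
steel: ΔL = 1.2×10⁻⁵ × 2.177 m × 230.9 = 6.0320×10⁻³ m = 6.0320 mm
difference = 6.0320 − 4.1671 = 1.8649 mm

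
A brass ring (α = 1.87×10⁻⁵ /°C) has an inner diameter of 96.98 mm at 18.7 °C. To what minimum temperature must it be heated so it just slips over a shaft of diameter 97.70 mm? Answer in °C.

T = 416 °C

Required Δd = 97.70 − 96.98 = 0.72 mm
Δd = αd₀ΔT ⇒ ΔT = Δd/(αd₀) = 0.72 / (1.87×10⁻⁵ × 96.98) = 397.02 K
T_min = 18.7 + 397.02 = 415.72 °C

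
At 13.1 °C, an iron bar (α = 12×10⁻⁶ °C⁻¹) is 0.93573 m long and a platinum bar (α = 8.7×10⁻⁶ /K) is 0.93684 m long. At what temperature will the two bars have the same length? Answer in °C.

T = 373.7 °C

Equal length when α₁L₁ΔT − α₂L₂ΔT = L₂ − L₁ = 1.11×10⁻³ m
α₁L₁ = 1.122876×10⁻⁵, α₂L₂ = 8.150508×10⁻⁶ → Δ(αL) = 3.078252×10⁻⁶ m/K
ΔT = 1.11×10⁻³ / 3.078252×10⁻⁶ = 360.594 K, so T = 13.1 + 360.594 = 373.694 °C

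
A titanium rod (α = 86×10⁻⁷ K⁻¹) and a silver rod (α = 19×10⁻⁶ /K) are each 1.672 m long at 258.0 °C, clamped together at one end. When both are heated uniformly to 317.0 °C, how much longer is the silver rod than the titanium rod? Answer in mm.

1.03 mm

ΔT = 59.0 K
titanium: ΔL = 86×10⁻⁷ × 1.672 m × 59.0 = 8.4837×10⁻⁴ m = 0.84837 mm
silver: ΔL = 19×10⁻⁶ × 1.672 m × 59.0 = 1.8743×10⁻³ m = 1.8743 mm
difference = 1.8743 − 0.84837 = 1.02593 mm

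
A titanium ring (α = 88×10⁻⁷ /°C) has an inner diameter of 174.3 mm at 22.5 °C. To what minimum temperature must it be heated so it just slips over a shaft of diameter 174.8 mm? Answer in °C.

T = 348 °C

Required Δd = 174.8 − 174.3 = 0.5 mm
Δd = αd₀ΔT ⇒ ΔT = Δd/(αd₀) = 0.5 / (88×10⁻⁷ × 174.3) = 325.98 K
T_min = 22.5 + 325.98 = 348.48 °C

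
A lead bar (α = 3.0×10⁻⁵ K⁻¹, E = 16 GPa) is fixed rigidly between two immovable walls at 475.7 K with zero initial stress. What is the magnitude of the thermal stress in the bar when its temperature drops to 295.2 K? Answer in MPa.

σ = 86.6 MPa

Fully constrained: the free strain ε = αΔT is blocked, so σ = Eε = EαΔT.
|ΔT| = 180.5 K
σ = 16.0×10⁹ × 3.0×10⁻⁵ × 180.5 = 8.66×10⁷ Pa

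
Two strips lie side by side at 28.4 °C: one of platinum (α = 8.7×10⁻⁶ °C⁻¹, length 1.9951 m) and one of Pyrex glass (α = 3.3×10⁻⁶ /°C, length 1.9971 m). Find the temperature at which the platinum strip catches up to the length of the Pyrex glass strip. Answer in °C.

L₁(1 + α₁ΔT) = L₂(1 + α₂ΔT) ⇒ ΔT = (L₂ − L₁)/(α₁L₁ − α₂L₂)
L₂ − L₁ = 1.9971 − 1.9951 = 2.00×10⁻³ m
α₁L₁ − α₂L₂ = 8.7×10⁻⁶×1.9951 − 3.3×10⁻⁶×1.9971 = 1.076694×10⁻⁵ m/K
ΔT = 2.00×10⁻³ / 1.076694×10⁻⁵ = 185.754 K
T = 28.4 + 185.754 = 214.154 °C

T = 214.2 °C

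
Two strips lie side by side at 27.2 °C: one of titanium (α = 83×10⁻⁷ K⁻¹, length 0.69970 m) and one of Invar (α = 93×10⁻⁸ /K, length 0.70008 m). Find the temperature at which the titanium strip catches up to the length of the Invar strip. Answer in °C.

L₁(1 + α₁ΔT) = L₂(1 + α₂ΔT) ⇒ ΔT = (L₂ − L₁)/(α₁L₁ − α₂L₂)
L₂ − L₁ = 0.70008 − 0.69970 = 3.80×10⁻⁴ m
α₁L₁ − α₂L₂ = 83×10⁻⁷×0.69970 − 93×10⁻⁸×0.70008 = 5.1564356×10⁻⁶ m/K
ΔT = 3.80×10⁻⁴ / 5.1564356×10⁻⁶ = 73.694 K
T = 27.2 + 73.694 = 100.894 °C

T = 100.9 °C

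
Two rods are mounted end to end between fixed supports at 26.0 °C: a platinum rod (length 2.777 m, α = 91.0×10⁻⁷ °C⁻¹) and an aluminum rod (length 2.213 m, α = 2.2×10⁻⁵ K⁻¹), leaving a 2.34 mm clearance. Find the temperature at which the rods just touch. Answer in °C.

α₁L₁ = 2.52707×10⁻⁵ m/K, α₂L₂ = 4.8686×10⁻⁵ m/K → total 7.39567×10⁻⁵ m/K
ΔT = g/(α₁L₁+α₂L₂) = 2.34×10⁻³ / 7.39567×10⁻⁵ = 31.640 K
T = 26.0 + 31.640 = 57.640 °C

T = 57.6 °C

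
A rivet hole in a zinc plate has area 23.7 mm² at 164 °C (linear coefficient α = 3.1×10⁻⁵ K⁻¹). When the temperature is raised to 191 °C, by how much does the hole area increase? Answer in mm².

ΔA = 0.0397 mm²

Area coefficient ≈ 2α; |ΔT| = 27 K
ΔA = 2αA₀ΔT = 2(3.1×10⁻⁵)(23.7)(27) = 0.0397 mm²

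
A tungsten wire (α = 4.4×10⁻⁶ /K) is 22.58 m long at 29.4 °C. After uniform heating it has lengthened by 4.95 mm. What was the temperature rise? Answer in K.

ΔL = αL₀ΔT ⇒ ΔT = ΔL / (αL₀)
ΔT = 4.95×10⁻³ m / (4.4×10⁻⁶ × 22.58 m) = 49.823 K

ΔT = 49.8 K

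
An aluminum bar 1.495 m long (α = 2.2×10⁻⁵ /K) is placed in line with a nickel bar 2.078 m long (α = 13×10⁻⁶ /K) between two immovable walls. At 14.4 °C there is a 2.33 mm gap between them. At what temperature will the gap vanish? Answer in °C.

Gap closes when ΔL₁ + ΔL₂ = 2.33 mm = 2.33×10⁻³ m
(α₁L₁ + α₂L₂)ΔT = g
α₁L₁ + α₂L₂ = 2.2×10⁻⁵×1.495 + 13×10⁻⁶×2.078 = 5.9904×10⁻⁵ m/K
ΔT = 2.33×10⁻³ / 5.9904×10⁻⁵ = 38.896 K
T = 14.4 + 38.896 = 53.296 °C

T = 53.3 °C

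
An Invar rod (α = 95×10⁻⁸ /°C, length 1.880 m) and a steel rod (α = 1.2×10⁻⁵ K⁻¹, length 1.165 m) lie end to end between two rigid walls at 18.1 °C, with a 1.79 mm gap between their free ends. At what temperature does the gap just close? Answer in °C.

α₁L₁ = 1.786×10⁻⁶ m/K, α₂L₂ = 1.398×10⁻⁵ m/K → total 1.5766×10⁻⁵ m/K
ΔT = g/(α₁L₁+α₂L₂) = 1.79×10⁻³ / 1.5766×10⁻⁵ = 113.54 K
T = 18.1 + 113.54 = 131.64 °C

T = 132 °C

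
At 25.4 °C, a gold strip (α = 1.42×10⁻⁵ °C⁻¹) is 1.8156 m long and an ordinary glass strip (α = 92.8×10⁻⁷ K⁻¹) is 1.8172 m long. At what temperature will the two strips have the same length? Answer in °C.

T = 204.8 °C

Equal length when α₁L₁ΔT − α₂L₂ΔT = L₂ − L₁ = 1.60×10⁻³ m
α₁L₁ = 2.578152×10⁻⁵, α₂L₂ = 1.6863616×10⁻⁵ → Δ(αL) = 8.917904×10⁻⁶ m/K
ΔT = 1.60×10⁻³ / 8.917904×10⁻⁶ = 179.414 K, so T = 25.4 + 179.414 = 204.814 °C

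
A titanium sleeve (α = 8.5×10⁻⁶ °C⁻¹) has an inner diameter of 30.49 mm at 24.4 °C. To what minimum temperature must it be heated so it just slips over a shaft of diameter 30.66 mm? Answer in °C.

T = 680 °C

Required Δd = 30.66 − 30.49 = 0.17 mm
Δd = αd₀ΔT ⇒ ΔT = Δd/(αd₀) = 0.17 / (8.5×10⁻⁶ × 30.49) = 655.95 K
T_min = 24.4 + 655.95 = 680.35 °C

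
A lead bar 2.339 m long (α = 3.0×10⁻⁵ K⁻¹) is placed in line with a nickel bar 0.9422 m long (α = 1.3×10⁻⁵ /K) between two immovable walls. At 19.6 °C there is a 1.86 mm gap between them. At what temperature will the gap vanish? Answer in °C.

T = 42.2 °C

Gap closes when ΔL₁ + ΔL₂ = 1.86 mm = 1.86×10⁻³ m
(α₁L₁ + α₂L₂)ΔT = g
α₁L₁ + α₂L₂ = 3.0×10⁻⁵×2.339 + 1.3×10⁻⁵×0.9422 = 8.24186×10⁻⁵ m/K
ΔT = 1.86×10⁻³ / 8.24186×10⁻⁵ = 22.568 K
T = 19.6 + 22.568 = 42.168 °C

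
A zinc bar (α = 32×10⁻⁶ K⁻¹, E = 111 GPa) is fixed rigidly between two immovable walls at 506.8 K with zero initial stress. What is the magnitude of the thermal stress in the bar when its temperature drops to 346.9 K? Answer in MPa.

σ = 568 MPa

Fully constrained: the free strain ε = αΔT is blocked, so σ = Eε = EαΔT.
|ΔT| = 159.9 K
σ = 111×10⁹ × 32×10⁻⁶ × 159.9 = 5.68×10⁸ Pa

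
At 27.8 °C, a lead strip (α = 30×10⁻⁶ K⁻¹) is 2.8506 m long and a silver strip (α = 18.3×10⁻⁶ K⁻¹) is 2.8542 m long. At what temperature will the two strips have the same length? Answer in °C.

Equal length when α₁L₁ΔT − α₂L₂ΔT = L₂ − L₁ = 3.60×10⁻³ m
α₁L₁ = 8.5518×10⁻⁵, α₂L₂ = 5.223186×10⁻⁵ → Δ(αL) = 3.328614×10⁻⁵ m/K
ΔT = 3.60×10⁻³ / 3.328614×10⁻⁵ = 108.153 K, so T = 27.8 + 108.153 = 135.953 °C

T = 136.0 °C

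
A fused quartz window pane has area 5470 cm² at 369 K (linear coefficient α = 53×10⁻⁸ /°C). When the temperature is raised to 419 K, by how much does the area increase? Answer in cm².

Area coefficient ≈ 2α; |ΔT| = 50 K
ΔA = 2αA₀ΔT = 2(53×10⁻⁸)(5470)(50) = 0.290 cm²

ΔA = 0.290 cm²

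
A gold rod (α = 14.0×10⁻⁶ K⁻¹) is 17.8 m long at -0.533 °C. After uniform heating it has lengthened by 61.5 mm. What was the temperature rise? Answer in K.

ΔT = 247 K

ΔL = αL₀ΔT ⇒ ΔT = ΔL / (αL₀)
ΔT = 61.5×10⁻³ m / (14.0×10⁻⁶ × 17.8 m) = 246.79 K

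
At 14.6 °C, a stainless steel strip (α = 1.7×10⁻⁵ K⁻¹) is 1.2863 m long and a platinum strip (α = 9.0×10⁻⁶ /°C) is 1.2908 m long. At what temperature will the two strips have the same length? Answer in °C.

L₁(1 + α₁ΔT) = L₂(1 + α₂ΔT) ⇒ ΔT = (L₂ − L₁)/(α₁L₁ − α₂L₂)
L₂ − L₁ = 1.2908 − 1.2863 = 4.50×10⁻³ m
α₁L₁ − α₂L₂ = 1.7×10⁻⁵×1.2863 − 9.0×10⁻⁶×1.2908 = 1.02499×10⁻⁵ m/K
ΔT = 4.50×10⁻³ / 1.02499×10⁻⁵ = 439.029 K
T = 14.6 + 439.029 = 453.629 °C

T = 453.6 °C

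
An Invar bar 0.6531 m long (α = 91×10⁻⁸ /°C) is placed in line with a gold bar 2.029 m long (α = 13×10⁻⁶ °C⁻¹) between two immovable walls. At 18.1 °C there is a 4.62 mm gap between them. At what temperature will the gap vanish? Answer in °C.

T = 189 °C

α₁L₁ = 5.94321×10⁻⁷ m/K, α₂L₂ = 2.6377×10⁻⁵ m/K → total 2.6971321×10⁻⁵ m/K
ΔT = g/(α₁L₁+α₂L₂) = 4.62×10⁻³ / 2.6971321×10⁻⁵ = 171.29 K
T = 18.1 + 171.29 = 189.39 °C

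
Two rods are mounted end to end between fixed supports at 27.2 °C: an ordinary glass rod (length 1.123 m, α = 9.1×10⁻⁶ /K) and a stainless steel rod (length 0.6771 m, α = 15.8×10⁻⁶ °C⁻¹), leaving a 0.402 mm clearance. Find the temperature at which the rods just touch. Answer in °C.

Gap closes when ΔL₁ + ΔL₂ = 0.402 mm = 4.02×10⁻⁴ m
(α₁L₁ + α₂L₂)ΔT = g
α₁L₁ + α₂L₂ = 9.1×10⁻⁶×1.123 + 15.8×10⁻⁶×0.6771 = 2.091748×10⁻⁵ m/K
ΔT = 4.02×10⁻⁴ / 2.091748×10⁻⁵ = 19.218 K
T = 27.2 + 19.218 = 46.418 °C

T = 46.4 °C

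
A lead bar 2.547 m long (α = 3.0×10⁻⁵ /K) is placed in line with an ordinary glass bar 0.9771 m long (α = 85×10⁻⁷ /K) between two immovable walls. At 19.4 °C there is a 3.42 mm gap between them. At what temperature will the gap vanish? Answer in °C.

T = 59.8 °C

α₁L₁ = 7.641×10⁻⁵ m/K, α₂L₂ = 8.30535×10⁻⁶ m/K → total 8.471535×10⁻⁵ m/K
ΔT = g/(α₁L₁+α₂L₂) = 3.42×10⁻³ / 8.471535×10⁻⁵ = 40.370 K
T = 19.4 + 40.370 = 59.770 °C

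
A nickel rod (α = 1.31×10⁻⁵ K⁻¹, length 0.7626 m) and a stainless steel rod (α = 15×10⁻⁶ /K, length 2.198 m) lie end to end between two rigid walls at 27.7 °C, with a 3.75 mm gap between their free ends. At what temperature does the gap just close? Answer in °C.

α₁L₁ = 9.99006×10⁻⁶ m/K, α₂L₂ = 3.297×10⁻⁵ m/K → total 4.296006×10⁻⁵ m/K
ΔT = g/(α₁L₁+α₂L₂) = 3.75×10⁻³ / 4.296006×10⁻⁵ = 87.29 K
T = 27.7 + 87.29 = 114.99 °C

T = 115 °C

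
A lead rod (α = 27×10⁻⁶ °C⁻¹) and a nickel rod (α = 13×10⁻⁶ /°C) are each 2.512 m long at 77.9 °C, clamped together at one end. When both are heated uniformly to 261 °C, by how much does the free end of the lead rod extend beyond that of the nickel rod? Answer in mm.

6.44 mm

ΔT = 183.1 K
lead: ΔL = 27×10⁻⁶ × 2.512 m × 183.1 = 1.2419×10⁻² m = 12.419 mm
nickel: ΔL = 13×10⁻⁶ × 2.512 m × 183.1 = 5.9793×10⁻³ m = 5.9793 mm
difference = 12.419 − 5.9793 = 6.4397 mm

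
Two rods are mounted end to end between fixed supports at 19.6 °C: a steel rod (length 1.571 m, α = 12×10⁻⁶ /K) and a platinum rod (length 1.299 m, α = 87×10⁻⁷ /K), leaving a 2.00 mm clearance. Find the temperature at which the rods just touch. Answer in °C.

T = 85.9 °C

Gap closes when ΔL₁ + ΔL₂ = 2.00 mm = 2.00×10⁻³ m
(α₁L₁ + α₂L₂)ΔT = g
α₁L₁ + α₂L₂ = 12×10⁻⁶×1.571 + 87×10⁻⁷×1.299 = 3.01533×10⁻⁵ m/K
ΔT = 2.00×10⁻³ / 3.01533×10⁻⁵ = 66.328 K
T = 19.6 + 66.328 = 85.928 °C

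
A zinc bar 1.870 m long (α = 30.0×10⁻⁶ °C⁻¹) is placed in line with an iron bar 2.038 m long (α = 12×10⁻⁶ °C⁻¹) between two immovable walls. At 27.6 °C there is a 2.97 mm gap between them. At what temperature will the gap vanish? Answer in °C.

Gap closes when ΔL₁ + ΔL₂ = 2.97 mm = 2.97×10⁻³ m
(α₁L₁ + α₂L₂)ΔT = g
α₁L₁ + α₂L₂ = 30.0×10⁻⁶×1.870 + 12×10⁻⁶×2.038 = 8.0556×10⁻⁵ m/K
ΔT = 2.97×10⁻³ / 8.0556×10⁻⁵ = 36.869 K
T = 27.6 + 36.869 = 64.469 °C

T = 64.5 °C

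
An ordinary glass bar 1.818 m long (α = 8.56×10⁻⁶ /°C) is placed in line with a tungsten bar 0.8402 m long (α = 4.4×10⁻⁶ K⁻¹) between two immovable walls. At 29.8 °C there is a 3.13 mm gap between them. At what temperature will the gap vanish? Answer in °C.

α₁L₁ = 1.556208×10⁻⁵ m/K, α₂L₂ = 3.69688×10⁻⁶ m/K → total 1.925896×10⁻⁵ m/K
ΔT = g/(α₁L₁+α₂L₂) = 3.13×10⁻³ / 1.925896×10⁻⁵ = 162.52 K
T = 29.8 + 162.52 = 192.32 °C

T = 192 °C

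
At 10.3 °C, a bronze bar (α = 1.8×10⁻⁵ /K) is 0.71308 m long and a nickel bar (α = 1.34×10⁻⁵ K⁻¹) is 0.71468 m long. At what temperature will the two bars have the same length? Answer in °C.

T = 501.3 °C

L₁(1 + α₁ΔT) = L₂(1 + α₂ΔT) ⇒ ΔT = (L₂ − L₁)/(α₁L₁ − α₂L₂)
L₂ − L₁ = 0.71468 − 0.71308 = 1.60×10⁻³ m
α₁L₁ − α₂L₂ = 1.8×10⁻⁵×0.71308 − 1.34×10⁻⁵×0.71468 = 3.258728×10⁻⁶ m/K
ΔT = 1.60×10⁻³ / 3.258728×10⁻⁶ = 490.989 K
T = 10.3 + 490.989 = 501.289 °C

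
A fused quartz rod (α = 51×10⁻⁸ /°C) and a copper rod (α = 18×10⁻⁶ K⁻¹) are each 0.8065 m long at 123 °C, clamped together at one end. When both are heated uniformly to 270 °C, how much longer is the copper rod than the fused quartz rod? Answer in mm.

2.07 mm

ΔT = 147 K
fused quartz: ΔL = 51×10⁻⁸ × 0.8065 m × 147 = 6.0463×10⁻⁵ m = 0.060463 mm
copper: ΔL = 18×10⁻⁶ × 0.8065 m × 147 = 2.1340×10⁻³ m = 2.1340 mm
difference = 2.1340 − 0.060463 = 2.073537 mm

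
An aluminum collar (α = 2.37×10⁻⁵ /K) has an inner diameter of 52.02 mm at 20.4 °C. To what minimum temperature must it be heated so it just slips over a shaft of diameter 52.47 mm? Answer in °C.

Required Δd = 52.47 − 52.02 = 0.45 mm
Δd = αd₀ΔT ⇒ ΔT = Δd/(αd₀) = 0.45 / (2.37×10⁻⁵ × 52.02) = 365.00 K
T_min = 20.4 + 365.00 = 385.40 °C

T = 385 °C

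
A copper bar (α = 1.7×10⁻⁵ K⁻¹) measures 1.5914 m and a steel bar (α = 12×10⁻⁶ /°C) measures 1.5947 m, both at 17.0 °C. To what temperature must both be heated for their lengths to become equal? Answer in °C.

T = 433.8 °C

L₁(1 + α₁ΔT) = L₂(1 + α₂ΔT) ⇒ ΔT = (L₂ − L₁)/(α₁L₁ − α₂L₂)
L₂ − L₁ = 1.5947 − 1.5914 = 3.30×10⁻³ m
α₁L₁ − α₂L₂ = 1.7×10⁻⁵×1.5914 − 12×10⁻⁶×1.5947 = 7.9174×10⁻⁶ m/K
ΔT = 3.30×10⁻³ / 7.9174×10⁻⁶ = 416.803 K
T = 17.0 + 416.803 = 433.803 °C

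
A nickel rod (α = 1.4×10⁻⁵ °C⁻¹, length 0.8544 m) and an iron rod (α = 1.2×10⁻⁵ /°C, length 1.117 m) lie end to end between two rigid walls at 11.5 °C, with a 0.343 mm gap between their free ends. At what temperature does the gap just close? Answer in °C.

T = 25.0 °C

Gap closes when ΔL₁ + ΔL₂ = 0.343 mm = 3.43×10⁻⁴ m
(α₁L₁ + α₂L₂)ΔT = g
α₁L₁ + α₂L₂ = 1.4×10⁻⁵×0.8544 + 1.2×10⁻⁵×1.117 = 2.53656×10⁻⁵ m/K
ΔT = 3.43×10⁻⁴ / 2.53656×10⁻⁵ = 13.522 K
T = 11.5 + 13.522 = 25.022 °C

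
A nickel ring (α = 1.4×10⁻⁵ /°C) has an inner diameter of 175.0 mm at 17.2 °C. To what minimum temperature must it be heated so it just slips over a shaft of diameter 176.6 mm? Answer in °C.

Required Δd = 176.6 − 175.0 = 1.6 mm
Δd = αd₀ΔT ⇒ ΔT = Δd/(αd₀) = 1.6 / (1.4×10⁻⁵ × 175.0) = 653.06 K
T_min = 17.2 + 653.06 = 670.26 °C

T = 670 °C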